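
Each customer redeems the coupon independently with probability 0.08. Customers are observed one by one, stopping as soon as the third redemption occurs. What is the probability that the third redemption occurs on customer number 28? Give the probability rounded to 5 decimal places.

0.02235

Y = trial on which the third success occurs; negative binomial, r=3, p=0.08.
P(Y=28) = C(27,2) · p^3 · (1−p)^25
= 351 · 0.000512 · 0.12436 = 0.0223498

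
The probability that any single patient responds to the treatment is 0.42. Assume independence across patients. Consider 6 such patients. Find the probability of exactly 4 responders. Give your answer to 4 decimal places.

0.1570

X ~ Binomial(n=6, p=0.42).
P(X=4) = C(6,4) · p^4 · (1−p)^2
= 15 · 0.031117 · 0.3364 = 0.157016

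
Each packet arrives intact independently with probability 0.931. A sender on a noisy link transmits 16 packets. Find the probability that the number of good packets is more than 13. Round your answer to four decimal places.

0.9063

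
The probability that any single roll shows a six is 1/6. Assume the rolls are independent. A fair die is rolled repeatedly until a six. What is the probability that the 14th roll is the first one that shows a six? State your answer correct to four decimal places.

Geometric (trials to first success), p = 0.166667.
P(Y = 14) = (1−p)^13 · p = 0.093464 · 0.166667 = 0.015577

0.0156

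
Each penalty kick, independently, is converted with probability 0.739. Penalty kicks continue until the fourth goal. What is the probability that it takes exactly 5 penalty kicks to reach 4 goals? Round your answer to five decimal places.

Y = trial on which the fourth success occurs; negative binomial, r=4, p=0.739.
P(Y=5) = C(4,3) · p^4 · (1−p)^1
= 4 · 0.29825 · 0.261 = 0.3113711

0.31137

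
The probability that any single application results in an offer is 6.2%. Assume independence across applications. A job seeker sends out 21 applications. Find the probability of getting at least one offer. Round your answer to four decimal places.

P(at least one) = 1 − P(none) = 1 − (1 − 0.062)^21
= 1 − 0.260771 = 0.739229

0.7392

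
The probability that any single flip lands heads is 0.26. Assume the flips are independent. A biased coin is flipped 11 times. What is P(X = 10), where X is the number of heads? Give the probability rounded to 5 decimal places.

0.00001

X ~ Binomial(n=11, p=0.26).
P(X=10) = C(11,10) · p^10 · (1−p)^1
= 11 · 1.4117e-06 · 0.74 = 0.0000115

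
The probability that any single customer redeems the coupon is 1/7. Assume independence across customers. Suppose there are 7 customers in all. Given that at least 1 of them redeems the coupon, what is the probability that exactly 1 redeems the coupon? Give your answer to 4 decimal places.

0.6008

X ~ Binomial(7, 0.142857). Want P(X=1 | X≥1) = P(X=1) / P(X≥1).
P(X=1) = C(7,1)·0.142857^1·0.857143^6 = 0.396569
P(X≥1) = 1 − 0.339917 = 0.660083
Ratio = 0.396569 / 0.660083 = 0.600787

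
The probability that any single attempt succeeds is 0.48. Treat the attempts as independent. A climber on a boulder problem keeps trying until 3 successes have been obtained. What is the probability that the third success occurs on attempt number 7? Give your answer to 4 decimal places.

Y = trial on which the third success occurs; negative binomial, r=3, p=0.48.
P(Y=7) = C(6,2) · p^3 · (1−p)^4
= 15 · 0.11059 · 0.073116 = 0.121291

0.1213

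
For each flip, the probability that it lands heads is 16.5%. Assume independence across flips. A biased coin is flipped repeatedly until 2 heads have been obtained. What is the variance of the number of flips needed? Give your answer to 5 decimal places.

Y = total flips until the second success; negative binomial with r=2, p=0.165.
Var(Y) = r(1−p)/p² = 2·0.835 / 0.165² = 61.3406795

61.34068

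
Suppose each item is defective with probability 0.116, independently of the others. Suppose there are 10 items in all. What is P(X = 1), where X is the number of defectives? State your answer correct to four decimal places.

0.3824

X ~ Binomial(n=10, p=0.116).
P(X=1) = C(10,1) · p^1 · (1−p)^9
= 10 · 0.116 · 0.32966 = 0.382409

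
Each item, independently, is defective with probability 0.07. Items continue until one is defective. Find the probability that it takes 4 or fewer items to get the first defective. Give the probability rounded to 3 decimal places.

0.252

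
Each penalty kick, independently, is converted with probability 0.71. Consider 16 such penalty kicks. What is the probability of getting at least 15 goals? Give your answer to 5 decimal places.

X ~ Binomial(16, 0.71); P(X ≥ 15) = Σ C(16,k) p^k (1−p)^(16−k) over k:
  k=15: C(16,15)·0.71^15·0.29^1 = 0.0272517
  k=16: C(16,16)·0.71^16·0.29^0 = 0.0041700
Total = 0.0314217

0.03142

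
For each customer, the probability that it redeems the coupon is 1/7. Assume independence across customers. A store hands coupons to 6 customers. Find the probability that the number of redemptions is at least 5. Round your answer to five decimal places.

0.00031

X ~ Binomial(6, 0.142857); P(X ≥ 5) = Σ C(6,k) p^k (1−p)^(6−k) over k:
  k=5: C(6,5)·0.142857^5·0.857143^1 = 0.0003060
  k=6: C(6,6)·0.142857^6·0.857143^0 = 0.0000085
Total = 0.0003145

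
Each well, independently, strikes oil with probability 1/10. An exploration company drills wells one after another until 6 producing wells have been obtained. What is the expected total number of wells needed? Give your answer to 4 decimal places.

60.0000

Y = total wells until the sixth success; negative binomial with r=6, p=0.10.
E[Y] = r / p = 6 / 0.10 = 60.000000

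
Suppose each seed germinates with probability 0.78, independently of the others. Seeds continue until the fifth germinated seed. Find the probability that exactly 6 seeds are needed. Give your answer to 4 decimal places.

0.3176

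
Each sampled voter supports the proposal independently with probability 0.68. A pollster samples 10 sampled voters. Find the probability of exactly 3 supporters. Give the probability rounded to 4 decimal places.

0.0130

X ~ Binomial(n=10, p=0.68).
P(X=3) = C(10,3) · p^3 · (1−p)^7
= 120 · 0.31443 · 0.0003436 = 0.012965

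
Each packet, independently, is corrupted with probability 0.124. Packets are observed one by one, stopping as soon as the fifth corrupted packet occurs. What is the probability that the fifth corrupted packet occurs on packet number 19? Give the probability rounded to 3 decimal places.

0.014

Y = trial on which the fifth success occurs; negative binomial, r=5, p=0.124.
P(Y=19) = C(18,4) · p^5 · (1−p)^14
= 3060 · 2.9316e-05 · 0.1567 = 0.01406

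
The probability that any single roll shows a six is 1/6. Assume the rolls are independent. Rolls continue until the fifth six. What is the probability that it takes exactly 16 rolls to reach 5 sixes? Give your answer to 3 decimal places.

Y = trial on which the fifth success occurs; negative binomial, r=5, p=0.166667.
P(Y=16) = C(15,4) · p^5 · (1−p)^11
= 1365 · 0.0001286 · 0.13459 = 0.02363

0.024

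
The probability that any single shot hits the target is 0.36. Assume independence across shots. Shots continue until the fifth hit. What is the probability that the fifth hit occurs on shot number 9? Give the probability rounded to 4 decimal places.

Y = trial on which the fifth success occurs; negative binomial, r=5, p=0.36.
P(Y=9) = C(8,4) · p^5 · (1−p)^4
= 70 · 0.0060466 · 0.16777 = 0.071012

0.0710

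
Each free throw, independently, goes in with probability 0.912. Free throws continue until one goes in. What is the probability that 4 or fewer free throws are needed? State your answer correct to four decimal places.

Y = number of free throws to the first success; geometric, p = 0.912.
P(Y ≤ 4) = 1 − (1−p)^4 = 1 − 0.000060 = 0.999940

0.9999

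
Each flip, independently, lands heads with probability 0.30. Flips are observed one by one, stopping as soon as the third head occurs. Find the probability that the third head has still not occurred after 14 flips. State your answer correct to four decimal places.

0.1608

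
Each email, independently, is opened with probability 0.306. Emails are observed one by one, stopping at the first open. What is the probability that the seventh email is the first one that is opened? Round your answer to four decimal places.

0.0342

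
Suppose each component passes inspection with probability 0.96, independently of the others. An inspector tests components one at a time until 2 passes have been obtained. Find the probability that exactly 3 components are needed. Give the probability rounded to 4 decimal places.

Y = trial on which the second success occurs; negative binomial, r=2, p=0.96.
P(Y=3) = C(2,1) · p^2 · (1−p)^1
= 2 · 0.9216 · 0.04 = 0.073728

0.0737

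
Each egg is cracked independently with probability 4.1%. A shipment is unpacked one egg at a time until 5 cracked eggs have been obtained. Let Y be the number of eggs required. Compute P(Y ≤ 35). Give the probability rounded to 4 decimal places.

Finishing within 35 eggs ⇔ at least 5 successes in the first 35. With X ~ Binomial(35, 0.041), P(Y ≤ 35) = 1 − P(X ≤ 4).
  k=0: C(35,0)·0.041^0·0.959^35 = 0.231021
  k=1: C(35,1)·0.041^1·0.959^34 = 0.345688
  k=2: C(35,2)·0.041^2·0.959^33 = 0.251246
  k=3: C(35,3)·0.041^3·0.959^32 = 0.118156
  k=4: C(35,4)·0.041^4·0.959^31 = 0.040412
1 − 0.986523 = 0.013477

0.0135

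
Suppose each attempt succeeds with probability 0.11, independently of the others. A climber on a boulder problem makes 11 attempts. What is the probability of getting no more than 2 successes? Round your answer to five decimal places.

0.88798

X ~ Binomial(11, 0.11); P(X ≤ 2) = Σ C(11,k) p^k (1−p)^(11−k) over k:
  k=0: C(11,0)·0.11^0·0.89^11 = 0.2775173
  k=1: C(11,1)·0.11^1·0.89^10 = 0.3772988
  k=2: C(11,2)·0.11^2·0.89^9 = 0.2331622
Total = 0.8879783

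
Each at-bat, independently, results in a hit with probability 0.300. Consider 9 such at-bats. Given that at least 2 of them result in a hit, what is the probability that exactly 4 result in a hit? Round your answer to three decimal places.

X ~ Binomial(9, 0.30). Want P(X=4 | X≥2) = P(X=4) / P(X≥2).
P(X=4) = C(9,4)·0.30^4·0.70^5 = 0.17153
P(X≥2) = 1 − 0.04035 − 0.15565 = 0.80400
Ratio = 0.17153 / 0.80400 = 0.21335

0.213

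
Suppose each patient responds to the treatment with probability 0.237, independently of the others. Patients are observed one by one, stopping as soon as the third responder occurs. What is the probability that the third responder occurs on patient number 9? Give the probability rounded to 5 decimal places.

Y = trial on which the third success occurs; negative binomial, r=3, p=0.237.
P(Y=9) = C(8,2) · p^3 · (1−p)^6
= 28 · 0.013312 · 0.19731 = 0.0735445

0.07354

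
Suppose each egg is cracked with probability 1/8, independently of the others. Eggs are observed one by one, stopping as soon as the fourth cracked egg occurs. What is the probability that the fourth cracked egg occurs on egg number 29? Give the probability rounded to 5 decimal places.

Y = trial on which the fourth success occurs; negative binomial, r=4, p=0.125.
P(Y=29) = C(28,3) · p^4 · (1−p)^25
= 3276 · 0.00024414 · 0.035498 = 0.0283913

0.02839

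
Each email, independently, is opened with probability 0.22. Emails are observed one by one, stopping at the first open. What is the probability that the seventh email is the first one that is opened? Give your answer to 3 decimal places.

0.050

Geometric (trials to first success), p = 0.22.
P(Y = 7) = (1−p)^6 · p = 0.2252 · 0.22 = 0.04954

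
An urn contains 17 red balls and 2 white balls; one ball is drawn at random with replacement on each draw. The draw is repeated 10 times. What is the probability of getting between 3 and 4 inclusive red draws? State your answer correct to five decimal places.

X ~ Binomial(10, 0.894737); P(3 ≤ X ≤ 4) = Σ C(10,k) p^k (1−p)^(10−k) over k:
  k=3: C(10,3)·0.894737^3·0.105263^7 = 0.0000123
  k=4: C(10,4)·0.894737^4·0.105263^6 = 0.0001831
Total = 0.0001954

0.00020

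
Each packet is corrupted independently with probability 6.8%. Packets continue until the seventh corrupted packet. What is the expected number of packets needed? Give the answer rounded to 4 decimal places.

Y = total packets until the seventh success; negative binomial with r=7, p=0.068.
E[Y] = r / p = 7 / 0.068 = 102.941176

102.9412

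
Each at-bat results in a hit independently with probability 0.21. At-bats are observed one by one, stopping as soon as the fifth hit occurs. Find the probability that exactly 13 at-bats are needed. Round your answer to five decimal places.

0.03067

Y = trial on which the fifth success occurs; negative binomial, r=5, p=0.21.
P(Y=13) = C(12,4) · p^5 · (1−p)^8
= 495 · 0.00040841 · 0.15171 = 0.0306703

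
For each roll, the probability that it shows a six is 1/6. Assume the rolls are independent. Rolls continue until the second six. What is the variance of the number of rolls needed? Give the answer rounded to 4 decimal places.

60.0000

Y = total rolls until the second success; negative binomial with r=2, p=0.166667.
Var(Y) = r(1−p)/p² = 2·0.833333 / 0.166667² = 60.000000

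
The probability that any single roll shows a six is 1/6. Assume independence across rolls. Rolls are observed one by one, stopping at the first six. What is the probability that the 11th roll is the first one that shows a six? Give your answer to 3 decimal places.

0.027

Geometric (trials to first success), p = 0.166667.
P(Y = 11) = (1−p)^10 · p = 0.16151 · 0.166667 = 0.02692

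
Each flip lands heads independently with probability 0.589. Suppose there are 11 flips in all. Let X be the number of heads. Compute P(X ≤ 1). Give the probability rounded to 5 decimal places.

0.00095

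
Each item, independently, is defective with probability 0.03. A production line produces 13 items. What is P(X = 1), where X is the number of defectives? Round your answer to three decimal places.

X ~ Binomial(n=13, p=0.03).
P(X=1) = C(13,1) · p^1 · (1−p)^12
= 13 · 0.03 · 0.69384 = 0.27060

0.271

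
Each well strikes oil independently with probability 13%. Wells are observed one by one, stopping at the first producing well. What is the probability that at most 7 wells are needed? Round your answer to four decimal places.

0.6227

Y = number of wells to the first success; geometric, p = 0.13.
P(Y ≤ 7) = 1 − (1−p)^7 = 1 − 0.377255 = 0.622745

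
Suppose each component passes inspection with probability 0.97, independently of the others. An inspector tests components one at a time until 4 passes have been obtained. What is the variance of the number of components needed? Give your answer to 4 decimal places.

Y = total components until the fourth success; negative binomial with r=4, p=0.97.
Var(Y) = r(1−p)/p² = 4·0.03 / 0.97² = 0.127537

0.1275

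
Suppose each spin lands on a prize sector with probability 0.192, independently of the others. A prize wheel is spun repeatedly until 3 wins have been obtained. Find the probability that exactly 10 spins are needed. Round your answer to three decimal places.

0.057

Y = trial on which the third success occurs; negative binomial, r=3, p=0.192.
P(Y=10) = C(9,2) · p^3 · (1−p)^7
= 36 · 0.0070779 · 0.22484 = 0.05729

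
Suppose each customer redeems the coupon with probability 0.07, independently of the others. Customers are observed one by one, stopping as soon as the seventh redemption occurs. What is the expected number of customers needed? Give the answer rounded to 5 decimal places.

Y = total customers until the seventh success; negative binomial with r=7, p=0.07.
E[Y] = r / p = 7 / 0.07 = 100.0000000

100.00000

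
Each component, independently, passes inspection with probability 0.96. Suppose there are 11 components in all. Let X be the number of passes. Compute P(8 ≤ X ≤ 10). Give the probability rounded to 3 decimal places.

0.361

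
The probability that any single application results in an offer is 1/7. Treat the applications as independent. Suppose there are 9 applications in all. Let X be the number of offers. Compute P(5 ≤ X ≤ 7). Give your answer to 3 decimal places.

X ~ Binomial(9, 0.142857); P(5 ≤ X ≤ 7) = Σ C(9,k) p^k (1−p)^(9−k) over k:
  k=5: C(9,5)·0.142857^5·0.857143^4 = 0.00405
  k=6: C(9,6)·0.142857^6·0.857143^3 = 0.00045
  k=7: C(9,7)·0.142857^7·0.857143^2 = 0.00003
Total = 0.00453

0.005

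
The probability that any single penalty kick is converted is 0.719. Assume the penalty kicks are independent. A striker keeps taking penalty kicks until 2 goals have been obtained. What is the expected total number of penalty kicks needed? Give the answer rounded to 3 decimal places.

Y = total penalty kicks until the second success; negative binomial with r=2, p=0.719.
E[Y] = r / p = 2 / 0.719 = 2.78164

2.782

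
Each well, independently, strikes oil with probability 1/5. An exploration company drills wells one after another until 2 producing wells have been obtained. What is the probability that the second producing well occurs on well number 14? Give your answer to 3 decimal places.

Y = trial on which the second success occurs; negative binomial, r=2, p=0.20.
P(Y=14) = C(13,1) · p^2 · (1−p)^12
= 13 · 0.04 · 0.068719 = 0.03573

0.036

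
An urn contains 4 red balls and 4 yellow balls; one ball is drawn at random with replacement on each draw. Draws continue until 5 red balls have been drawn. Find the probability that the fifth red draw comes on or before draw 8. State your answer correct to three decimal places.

0.363

Finishing within 8 draws ⇔ at least 5 successes in the first 8. With X ~ Binomial(8, 0.50), P(Y ≤ 8) = 1 − P(X ≤ 4).
  k=0: C(8,0)·0.50^0·0.50^8 = 0.00391
  k=1: C(8,1)·0.50^1·0.50^7 = 0.03125
  k=2: C(8,2)·0.50^2·0.50^6 = 0.10938
  k=3: C(8,3)·0.50^3·0.50^5 = 0.21875
  k=4: C(8,4)·0.50^4·0.50^4 = 0.27344
1 − 0.63672 = 0.36328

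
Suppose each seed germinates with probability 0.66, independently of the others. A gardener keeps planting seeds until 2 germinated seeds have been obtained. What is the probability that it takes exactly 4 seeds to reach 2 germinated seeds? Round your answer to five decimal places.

0.15107

Y = trial on which the second success occurs; negative binomial, r=2, p=0.66.
P(Y=4) = C(3,1) · p^2 · (1−p)^2
= 3 · 0.4356 · 0.1156 = 0.1510661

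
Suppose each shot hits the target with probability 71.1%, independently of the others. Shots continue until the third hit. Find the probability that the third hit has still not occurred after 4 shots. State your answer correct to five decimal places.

0.32895

Needing more than 4 shots ⇔ fewer than 3 successes in the first 4. With X ~ Binomial(4, 0.711), P(Y > 4) = P(X ≤ 2).
  k=0: C(4,0)·0.711^0·0.289^4 = 0.0069758
  k=1: C(4,1)·0.711^1·0.289^3 = 0.0686472
  k=2: C(4,2)·0.711^2·0.289^2 = 0.2533297
P(X ≤ 2) = 0.3289527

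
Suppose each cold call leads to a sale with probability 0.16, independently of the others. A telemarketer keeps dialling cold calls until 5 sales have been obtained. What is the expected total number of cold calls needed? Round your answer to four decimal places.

31.2500

Y = total cold calls until the fifth success; negative binomial with r=5, p=0.16.
E[Y] = r / p = 5 / 0.16 = 31.250000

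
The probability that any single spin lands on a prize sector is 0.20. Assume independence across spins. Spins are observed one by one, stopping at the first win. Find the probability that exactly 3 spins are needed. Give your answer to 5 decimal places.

0.12800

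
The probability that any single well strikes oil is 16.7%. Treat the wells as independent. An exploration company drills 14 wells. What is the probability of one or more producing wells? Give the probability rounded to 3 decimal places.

P(at least one) = 1 − P(none) = 1 − (1 − 0.167)^14
= 1 − 0.07745 = 0.92255

0.923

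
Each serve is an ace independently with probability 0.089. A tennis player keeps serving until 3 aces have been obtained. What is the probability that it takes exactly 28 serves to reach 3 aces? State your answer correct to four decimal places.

Y = trial on which the third success occurs; negative binomial, r=3, p=0.089.
P(Y=28) = C(27,2) · p^3 · (1−p)^25
= 351 · 0.00070497 · 0.097266 = 0.024068

0.0241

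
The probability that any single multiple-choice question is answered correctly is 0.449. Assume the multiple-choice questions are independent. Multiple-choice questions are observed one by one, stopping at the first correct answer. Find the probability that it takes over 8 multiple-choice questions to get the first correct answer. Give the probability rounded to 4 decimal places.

0.0085

Y = number of multiple-choice questions to the first success; geometric, p = 0.449.
P(Y > 8) = P(first 8 all fail) = (1−p)^8 = 0.008496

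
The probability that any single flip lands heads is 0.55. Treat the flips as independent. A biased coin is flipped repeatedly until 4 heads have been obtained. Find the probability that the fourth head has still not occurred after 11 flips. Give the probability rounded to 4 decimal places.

0.0610

Needing more than 11 flips ⇔ fewer than 4 successes in the first 11. With X ~ Binomial(11, 0.55), P(Y > 11) = P(X ≤ 3).
  k=0: C(11,0)·0.55^0·0.45^11 = 0.000153
  k=1: C(11,1)·0.55^1·0.45^10 = 0.002060
  k=2: C(11,2)·0.55^2·0.45^9 = 0.012589
  k=3: C(11,3)·0.55^3·0.45^8 = 0.046161
P(X ≤ 3) = 0.060963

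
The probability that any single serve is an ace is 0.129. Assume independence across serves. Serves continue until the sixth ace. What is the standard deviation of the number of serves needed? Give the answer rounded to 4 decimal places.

17.7213

Y = total serves until the sixth success; negative binomial with r=6, p=0.129.
SD(Y) = √[r(1−p)/p²] = √(314.043627) = 17.721276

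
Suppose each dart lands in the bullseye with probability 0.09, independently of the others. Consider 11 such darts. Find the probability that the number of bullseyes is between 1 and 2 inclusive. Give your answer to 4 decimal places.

0.5762

X ~ Binomial(11, 0.09); P(1 ≤ X ≤ 2) = Σ C(11,k) p^k (1−p)^(11−k) over k:
  k=1: C(11,1)·0.09^1·0.91^10 = 0.385522
  k=2: C(11,2)·0.09^2·0.91^9 = 0.190643
Total = 0.576165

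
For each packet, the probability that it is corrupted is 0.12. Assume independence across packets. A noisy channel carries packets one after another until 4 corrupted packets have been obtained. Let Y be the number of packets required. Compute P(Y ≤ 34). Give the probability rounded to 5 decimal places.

0.59529

Finishing within 34 packets ⇔ at least 4 successes in the first 34. With X ~ Binomial(34, 0.12), P(Y ≤ 34) = 1 − P(X ≤ 3).
  k=0: C(34,0)·0.12^0·0.88^34 = 0.0129542
  k=1: C(34,1)·0.12^1·0.88^33 = 0.0600604
  k=2: C(34,2)·0.12^2·0.88^32 = 0.1351359
  k=3: C(34,3)·0.12^3·0.88^31 = 0.1965614
1 − 0.4047119 = 0.5952881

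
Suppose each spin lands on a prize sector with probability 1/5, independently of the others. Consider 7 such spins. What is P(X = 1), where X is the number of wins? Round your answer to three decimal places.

X ~ Binomial(n=7, p=0.20).
P(X=1) = C(7,1) · p^1 · (1−p)^6
= 7 · 0.2 · 0.26214 = 0.36700

0.367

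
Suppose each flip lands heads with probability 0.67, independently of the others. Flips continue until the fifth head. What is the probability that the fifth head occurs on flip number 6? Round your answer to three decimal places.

0.223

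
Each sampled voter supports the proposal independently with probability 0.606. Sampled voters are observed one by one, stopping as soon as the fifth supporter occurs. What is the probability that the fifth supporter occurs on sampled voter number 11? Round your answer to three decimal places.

Y = trial on which the fifth success occurs; negative binomial, r=5, p=0.606.
P(Y=11) = C(10,4) · p^5 · (1−p)^6
= 210 · 0.081727 · 0.0037409 = 0.06420

0.064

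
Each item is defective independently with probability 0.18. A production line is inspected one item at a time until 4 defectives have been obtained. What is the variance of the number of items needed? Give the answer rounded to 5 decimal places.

Y = total items until the fourth success; negative binomial with r=4, p=0.18.
Var(Y) = r(1−p)/p² = 4·0.82 / 0.18² = 101.2345679

101.23457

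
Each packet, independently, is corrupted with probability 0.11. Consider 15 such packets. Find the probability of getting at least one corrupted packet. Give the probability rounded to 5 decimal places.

P(at least one) = 1 − P(none) = 1 − (1 − 0.11)^15
= 1 − 0.1741206 = 0.8258794

0.82588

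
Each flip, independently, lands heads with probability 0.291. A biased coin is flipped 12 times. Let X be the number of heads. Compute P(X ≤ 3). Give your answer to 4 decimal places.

0.5204

X ~ Binomial(12, 0.291); P(X ≤ 3) = Σ C(12,k) p^k (1−p)^(12−k) over k:
  k=0: C(12,0)·0.291^0·0.709^12 = 0.016134
  k=1: C(12,1)·0.291^1·0.709^11 = 0.079466
  k=2: C(12,2)·0.291^2·0.709^10 = 0.179388
  k=3: C(12,3)·0.291^3·0.709^9 = 0.245424
Total = 0.520413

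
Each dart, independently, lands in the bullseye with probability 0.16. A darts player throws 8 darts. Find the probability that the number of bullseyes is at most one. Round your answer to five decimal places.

0.62559

X ~ Binomial(8, 0.16); P(X ≤ 1) = Σ C(8,k) p^k (1−p)^(8−k) over k:
  k=0: C(8,0)·0.16^0·0.84^8 = 0.2478759
  k=1: C(8,1)·0.16^1·0.84^7 = 0.3777156
Total = 0.6255915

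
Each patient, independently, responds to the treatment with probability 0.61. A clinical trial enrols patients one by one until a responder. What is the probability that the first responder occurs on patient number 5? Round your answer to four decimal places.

0.0141

Geometric (trials to first success), p = 0.61.
P(Y = 5) = (1−p)^4 · p = 0.023134 · 0.61 = 0.014112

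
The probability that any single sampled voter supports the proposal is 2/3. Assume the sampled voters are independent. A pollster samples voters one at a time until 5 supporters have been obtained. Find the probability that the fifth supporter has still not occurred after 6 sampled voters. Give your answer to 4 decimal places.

0.6488

Needing more than 6 sampled voters ⇔ fewer than 5 successes in the first 6. With X ~ Binomial(6, 0.666667), P(Y > 6) = P(X ≤ 4).
  k=0: C(6,0)·0.666667^0·0.333333^6 = 0.001372
  k=1: C(6,1)·0.666667^1·0.333333^5 = 0.016461
  k=2: C(6,2)·0.666667^2·0.333333^4 = 0.082305
  k=3: C(6,3)·0.666667^3·0.333333^3 = 0.219479
  k=4: C(6,4)·0.666667^4·0.333333^2 = 0.329218
P(X ≤ 4) = 0.648834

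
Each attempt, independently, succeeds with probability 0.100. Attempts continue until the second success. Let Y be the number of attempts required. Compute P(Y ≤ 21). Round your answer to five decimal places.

0.63527

Finishing within 21 attempts ⇔ at least 2 successes in the first 21. With X ~ Binomial(21, 0.10), P(Y ≤ 21) = 1 − P(X ≤ 1).
  k=0: C(21,0)·0.10^0·0.90^21 = 0.1094190
  k=1: C(21,1)·0.10^1·0.90^20 = 0.2553110
1 − 0.3647300 = 0.6352700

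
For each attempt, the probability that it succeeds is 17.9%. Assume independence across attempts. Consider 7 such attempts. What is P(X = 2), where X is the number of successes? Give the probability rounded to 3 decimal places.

X ~ Binomial(n=7, p=0.179).
P(X=2) = C(7,2) · p^2 · (1−p)^5
= 21 · 0.032041 · 0.37301 = 0.25098

0.251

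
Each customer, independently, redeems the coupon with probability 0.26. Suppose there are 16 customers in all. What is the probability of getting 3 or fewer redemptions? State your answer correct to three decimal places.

0.370

X ~ Binomial(16, 0.26); P(X ≤ 3) = Σ C(16,k) p^k (1−p)^(16−k) over k:
  k=0: C(16,0)·0.26^0·0.74^16 = 0.00809
  k=1: C(16,1)·0.26^1·0.74^15 = 0.04545
  k=2: C(16,2)·0.26^2·0.74^14 = 0.11978
  k=3: C(16,3)·0.26^3·0.74^13 = 0.19639
Total = 0.36971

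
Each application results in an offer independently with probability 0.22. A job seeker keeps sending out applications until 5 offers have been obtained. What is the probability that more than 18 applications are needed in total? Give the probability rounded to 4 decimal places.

Needing more than 18 applications ⇔ fewer than 5 successes in the first 18. With X ~ Binomial(18, 0.22), P(Y > 18) = P(X ≤ 4).
  k=0: C(18,0)·0.22^0·0.78^18 = 0.011421
  k=1: C(18,1)·0.22^1·0.78^17 = 0.057983
  k=2: C(18,2)·0.22^2·0.78^16 = 0.139011
  k=3: C(18,3)·0.22^3·0.78^15 = 0.209111
  k=4: C(18,4)·0.22^4·0.78^14 = 0.221175
P(X ≤ 4) = 0.638702

0.6387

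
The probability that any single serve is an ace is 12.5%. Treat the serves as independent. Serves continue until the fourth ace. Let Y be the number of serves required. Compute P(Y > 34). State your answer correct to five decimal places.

Needing more than 34 serves ⇔ fewer than 4 successes in the first 34. With X ~ Binomial(34, 0.125), P(Y > 34) = P(X ≤ 3).
  k=0: C(34,0)·0.125^0·0.875^34 = 0.0106727
  k=1: C(34,1)·0.125^1·0.875^33 = 0.0518388
  k=2: C(34,2)·0.125^2·0.875^32 = 0.1221914
  k=3: C(34,3)·0.125^3·0.875^31 = 0.1861964
P(X ≤ 3) = 0.3708992

0.37090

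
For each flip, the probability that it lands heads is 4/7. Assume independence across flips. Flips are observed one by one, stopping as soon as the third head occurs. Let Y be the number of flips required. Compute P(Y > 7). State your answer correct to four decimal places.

0.1266

Needing more than 7 flips ⇔ fewer than 3 successes in the first 7. With X ~ Binomial(7, 0.571429), P(Y > 7) = P(X ≤ 2).
  k=0: C(7,0)·0.571429^0·0.428571^7 = 0.002656
  k=1: C(7,1)·0.571429^1·0.428571^6 = 0.024786
  k=2: C(7,2)·0.571429^2·0.428571^5 = 0.099142
P(X ≤ 2) = 0.126584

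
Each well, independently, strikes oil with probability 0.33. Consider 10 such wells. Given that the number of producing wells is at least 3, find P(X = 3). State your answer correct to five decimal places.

X ~ Binomial(10, 0.33). Want P(X=3 | X≥3) = P(X=3) / P(X≥3).
P(X=3) = C(10,3)·0.33^3·0.67^7 = 0.2613646
P(X≥3) = 1 − 0.0182284 − 0.0897816 − 0.1989935 = 0.6929966
Ratio = 0.2613646 / 0.6929966 = 0.3771513

0.37715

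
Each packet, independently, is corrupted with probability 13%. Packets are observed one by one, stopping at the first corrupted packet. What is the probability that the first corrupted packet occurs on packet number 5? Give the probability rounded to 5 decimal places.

0.07448

Geometric (trials to first success), p = 0.13.
P(Y = 5) = (1−p)^4 · p = 0.5729 · 0.13 = 0.0744767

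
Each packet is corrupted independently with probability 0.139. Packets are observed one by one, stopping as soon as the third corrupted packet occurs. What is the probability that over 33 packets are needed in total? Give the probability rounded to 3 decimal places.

Needing more than 33 packets ⇔ fewer than 3 successes in the first 33. With X ~ Binomial(33, 0.139), P(Y > 33) = P(X ≤ 2).
  k=0: C(33,0)·0.139^0·0.861^33 = 0.00716
  k=1: C(33,1)·0.139^1·0.861^32 = 0.03816
  k=2: C(33,2)·0.139^2·0.861^31 = 0.09857
P(X ≤ 2) = 0.14390

0.144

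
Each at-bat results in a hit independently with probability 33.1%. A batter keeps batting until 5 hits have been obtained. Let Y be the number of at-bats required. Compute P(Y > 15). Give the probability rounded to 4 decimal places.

Needing more than 15 at-bats ⇔ fewer than 5 successes in the first 15. With X ~ Binomial(15, 0.331), P(Y > 15) = P(X ≤ 4).
  k=0: C(15,0)·0.331^0·0.669^15 = 0.002407
  k=1: C(15,1)·0.331^1·0.669^14 = 0.017860
  k=2: C(15,2)·0.331^2·0.669^13 = 0.061856
  k=3: C(15,3)·0.331^3·0.669^12 = 0.132620
  k=4: C(15,4)·0.331^4·0.669^11 = 0.196848
P(X ≤ 4) = 0.411591

0.4116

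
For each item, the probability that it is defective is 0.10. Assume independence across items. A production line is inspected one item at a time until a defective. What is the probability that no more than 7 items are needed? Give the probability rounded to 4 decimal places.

0.5217

Y = number of items to the first success; geometric, p = 0.10.
P(Y ≤ 7) = 1 − (1−p)^7 = 1 − 0.478297 = 0.521703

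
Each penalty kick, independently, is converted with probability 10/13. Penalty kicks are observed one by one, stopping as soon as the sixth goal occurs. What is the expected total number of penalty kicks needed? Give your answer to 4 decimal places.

Y = total penalty kicks until the sixth success; negative binomial with r=6, p=0.769231.
E[Y] = r / p = 6 / 0.769231 = 7.800000

7.8000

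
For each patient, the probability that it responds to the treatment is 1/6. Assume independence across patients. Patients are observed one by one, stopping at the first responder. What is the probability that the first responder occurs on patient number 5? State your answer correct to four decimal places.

0.0804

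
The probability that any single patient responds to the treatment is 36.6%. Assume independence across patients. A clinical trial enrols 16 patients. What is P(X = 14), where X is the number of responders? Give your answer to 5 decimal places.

0.00004

X ~ Binomial(n=16, p=0.366).
P(X=14) = C(16,14) · p^14 · (1−p)^2
= 120 · 7.7399e-07 · 0.40196 = 0.0000373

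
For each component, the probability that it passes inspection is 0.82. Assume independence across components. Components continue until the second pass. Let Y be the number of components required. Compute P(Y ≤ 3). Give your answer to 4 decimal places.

Finishing within 3 components ⇔ at least 2 successes in the first 3. With X ~ Binomial(3, 0.82), P(Y ≤ 3) = 1 − P(X ≤ 1).
  k=0: C(3,0)·0.82^0·0.18^3 = 0.005832
  k=1: C(3,1)·0.82^1·0.18^2 = 0.079704
1 − 0.085536 = 0.914464

0.9145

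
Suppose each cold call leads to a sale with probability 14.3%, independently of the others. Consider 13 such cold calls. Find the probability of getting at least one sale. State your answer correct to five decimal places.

0.86549

P(at least one) = 1 − P(none) = 1 − (1 − 0.143)^13
= 1 − 0.1345088 = 0.8654912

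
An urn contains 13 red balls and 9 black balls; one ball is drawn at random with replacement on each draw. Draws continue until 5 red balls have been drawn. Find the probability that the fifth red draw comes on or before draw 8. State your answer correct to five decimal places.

0.57290

Finishing within 8 draws ⇔ at least 5 successes in the first 8. With X ~ Binomial(8, 0.590909), P(Y ≤ 8) = 1 − P(X ≤ 4).
  k=0: C(8,0)·0.590909^0·0.409091^8 = 0.0007844
  k=1: C(8,1)·0.590909^1·0.409091^7 = 0.0090646
  k=2: C(8,2)·0.590909^2·0.409091^6 = 0.0458267
  k=3: C(8,3)·0.590909^3·0.409091^5 = 0.1323882
  k=4: C(8,4)·0.590909^4·0.409091^4 = 0.2390342
1 − 0.4270981 = 0.5729019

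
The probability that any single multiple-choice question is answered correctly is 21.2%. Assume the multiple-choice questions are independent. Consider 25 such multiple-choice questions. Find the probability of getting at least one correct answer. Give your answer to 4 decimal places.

0.9974

P(at least one) = 1 − P(none) = 1 − (1 − 0.212)^25
= 1 − 0.002589 = 0.997411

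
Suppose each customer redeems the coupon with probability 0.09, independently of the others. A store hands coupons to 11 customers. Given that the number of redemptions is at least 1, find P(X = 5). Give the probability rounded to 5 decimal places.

0.00240

X ~ Binomial(11, 0.09). Want P(X=5 | X≥1) = P(X=5) / P(X≥1).
P(X=5) = C(11,5)·0.09^5·0.91^6 = 0.0015492
P(X≥1) = 1 − 0.3543687 = 0.6456313
Ratio = 0.0015492 / 0.6456313 = 0.0023995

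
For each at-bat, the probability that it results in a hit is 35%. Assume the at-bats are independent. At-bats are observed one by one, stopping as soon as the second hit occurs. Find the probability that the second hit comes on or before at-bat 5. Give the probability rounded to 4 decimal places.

0.5716

Finishing within 5 at-bats ⇔ at least 2 successes in the first 5. With X ~ Binomial(5, 0.35), P(Y ≤ 5) = 1 − P(X ≤ 1).
  k=0: C(5,0)·0.35^0·0.65^5 = 0.116029
  k=1: C(5,1)·0.35^1·0.65^4 = 0.312386
1 − 0.428415 = 0.571585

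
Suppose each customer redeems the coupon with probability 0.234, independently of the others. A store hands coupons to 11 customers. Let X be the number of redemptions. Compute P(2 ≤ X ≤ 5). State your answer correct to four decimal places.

0.7426

X ~ Binomial(11, 0.234); P(2 ≤ X ≤ 5) = Σ C(11,k) p^k (1−p)^(11−k) over k:
  k=2: C(11,2)·0.234^2·0.766^9 = 0.273435
  k=3: C(11,3)·0.234^3·0.766^8 = 0.250589
  k=4: C(11,4)·0.234^4·0.766^7 = 0.153101
  k=5: C(11,5)·0.234^5·0.766^6 = 0.065478
Total = 0.742602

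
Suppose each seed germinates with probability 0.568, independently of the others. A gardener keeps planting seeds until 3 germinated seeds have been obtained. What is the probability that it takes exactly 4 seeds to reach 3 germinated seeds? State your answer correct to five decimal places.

0.23749

Y = trial on which the third success occurs; negative binomial, r=3, p=0.568.
P(Y=4) = C(3,2) · p^3 · (1−p)^1
= 3 · 0.18325 · 0.432 = 0.2374926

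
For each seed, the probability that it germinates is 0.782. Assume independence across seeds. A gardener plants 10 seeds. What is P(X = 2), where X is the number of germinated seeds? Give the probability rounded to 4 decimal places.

X ~ Binomial(n=10, p=0.782).
P(X=2) = C(10,2) · p^2 · (1−p)^8
= 45 · 0.61152 · 5.101e-06 = 0.000140

0.0001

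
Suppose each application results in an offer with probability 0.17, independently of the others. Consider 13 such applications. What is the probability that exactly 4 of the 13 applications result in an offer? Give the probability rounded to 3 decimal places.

0.112

X ~ Binomial(n=13, p=0.17).
P(X=4) = C(13,4) · p^4 · (1−p)^9
= 715 · 0.00083521 · 0.18694 = 0.11164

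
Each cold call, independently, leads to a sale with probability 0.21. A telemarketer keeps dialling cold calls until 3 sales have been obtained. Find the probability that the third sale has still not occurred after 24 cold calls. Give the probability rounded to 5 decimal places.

0.09387

Needing more than 24 cold calls ⇔ fewer than 3 successes in the first 24. With X ~ Binomial(24, 0.21), P(Y > 24) = P(X ≤ 2).
  k=0: C(24,0)·0.21^0·0.79^24 = 0.0034918
  k=1: C(24,1)·0.21^1·0.79^23 = 0.0222768
  k=2: C(24,2)·0.21^2·0.79^22 = 0.0680995
P(X ≤ 2) = 0.0938681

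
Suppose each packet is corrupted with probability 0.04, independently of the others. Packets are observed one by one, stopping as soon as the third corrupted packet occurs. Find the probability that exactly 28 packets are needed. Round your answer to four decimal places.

0.0081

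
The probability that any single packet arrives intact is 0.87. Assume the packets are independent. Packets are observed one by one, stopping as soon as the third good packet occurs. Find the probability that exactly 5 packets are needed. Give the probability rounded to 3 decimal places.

Y = trial on which the third success occurs; negative binomial, r=3, p=0.87.
P(Y=5) = C(4,2) · p^3 · (1−p)^2
= 6 · 0.6585 · 0.0169 = 0.06677

0.067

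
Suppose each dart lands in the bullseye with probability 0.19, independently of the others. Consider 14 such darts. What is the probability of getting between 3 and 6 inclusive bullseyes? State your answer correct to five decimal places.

0.50505

X ~ Binomial(14, 0.19); P(3 ≤ X ≤ 6) = Σ C(14,k) p^k (1−p)^(14−k) over k:
  k=3: C(14,3)·0.19^3·0.81^11 = 0.2458654
  k=4: C(14,4)·0.19^4·0.81^10 = 0.1585984
  k=5: C(14,5)·0.19^5·0.81^9 = 0.0744042
  k=6: C(14,6)·0.19^6·0.81^8 = 0.0261792
Total = 0.5050471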